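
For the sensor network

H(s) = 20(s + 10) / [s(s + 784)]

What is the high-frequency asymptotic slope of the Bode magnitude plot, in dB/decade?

-20 dB/decade

Each pole contributes −20 dB/decade at high frequency; each zero contributes +20 dB/decade.
Net: 1 zero(s) − 2 pole(s) → -20 dB/decade.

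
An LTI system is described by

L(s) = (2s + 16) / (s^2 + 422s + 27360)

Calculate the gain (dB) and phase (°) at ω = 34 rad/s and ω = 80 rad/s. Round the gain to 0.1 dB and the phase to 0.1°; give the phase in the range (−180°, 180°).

ω = 34: -52.6 dB, 48.1°; ω = 80: -47.9 dB, 26.1°

Substitute s = j34:
Numerator: 2(j34) + 16 = 16 + j68
Denominator: (j34)^2 + 422(j34) + 27360 = 26204 + j14348
|N| = √(16² + 68²) ≈ 69.857, ∠N ≈ 76.76°
|D| = √(26204² + 14348²) ≈ 29875, ∠D ≈ 28.70°
|L| = 69.857 / 29875 ≈ 0.0023383
Gain = 20 log₁₀(0.0023383) ≈ -52.62 dB
∠L = 76.76° − 28.70° = 48.06°

Substitute s = j80:
Numerator: 2(j80) + 16 = 16 + j160
Denominator: (j80)^2 + 422(j80) + 27360 = 20960 + j33760
|N| = √(16² + 160²) ≈ 160.8, ∠N ≈ 84.29°
|D| = √(20960² + 33760²) ≈ 39737, ∠D ≈ 58.17°
|L| = 160.8 / 39737 ≈ 0.0040466
Gain = 20 log₁₀(0.0040466) ≈ -47.86 dB
∠L = 84.29° − 58.17° = 26.12°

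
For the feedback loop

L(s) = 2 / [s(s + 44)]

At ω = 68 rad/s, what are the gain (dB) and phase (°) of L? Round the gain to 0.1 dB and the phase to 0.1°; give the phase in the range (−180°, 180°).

At s = jω = j68:
pole (s+44): 44 + j68 → |·| = √(44²+68²) = √6560 ≈ 80.994, ∠ = arctan(68/44) ≈ 57.09°
pole at origin: |s| = 68, ∠ = 90.00° (in denominator)
|L| = 2 / 5507.6 ≈ 0.00036313
Gain = 20 log₁₀(0.00036313) ≈ -68.80 dB
∠L = 0.00° − 147.09° = -147.09°

-68.8 dB, -147.1°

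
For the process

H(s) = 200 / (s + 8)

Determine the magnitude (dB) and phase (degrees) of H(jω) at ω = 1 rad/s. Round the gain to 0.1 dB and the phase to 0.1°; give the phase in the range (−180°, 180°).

27.9 dB, -7.1°

At s = jω = j1:
pole (s+8): 8 + j1 → |·| = √(8²+1²) = √65 ≈ 8.0623, ∠ = arctan(1/8) ≈ 7.13°
|H| = 200 / 8.0623 ≈ 24.807
Gain = 20 log₁₀(24.807) ≈ 27.89 dB
∠H = 0.00° − 7.13° = -7.13°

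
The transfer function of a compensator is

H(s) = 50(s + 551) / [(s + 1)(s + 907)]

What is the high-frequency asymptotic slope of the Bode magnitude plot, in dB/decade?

-20 dB/decade

Each pole contributes −20 dB/decade at high frequency; each zero contributes +20 dB/decade.
Net: 1 zero(s) − 2 pole(s) → -20 dB/decade.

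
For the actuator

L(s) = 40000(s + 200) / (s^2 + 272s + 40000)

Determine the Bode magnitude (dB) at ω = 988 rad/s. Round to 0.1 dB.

At s = jω = j988:
zero (s+200): 200 + j988 → |·| = √(200²+988²) = √1016144 ≈ 1008, ∠ = arctan(988/200) ≈ 78.56°
quadratic: (j988)² + 272·j988 + 40000 = -936144 + j268736 → |·| ≈ 9.7395e+05, ∠ ≈ 163.98°
|L| = 40000 · 1008 / 9.7395e+05 ≈ 41.398
Gain = 20 log₁₀(41.398) ≈ 32.34 dB

32.3 dB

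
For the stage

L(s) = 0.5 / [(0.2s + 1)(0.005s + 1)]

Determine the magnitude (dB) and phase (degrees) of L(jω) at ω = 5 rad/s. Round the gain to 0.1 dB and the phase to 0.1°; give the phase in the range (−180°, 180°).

At ω = 5 rad/s:
pole (1 + j5·0.2) = 1 + j1 → |·| ≈ 1.4142, ∠ ≈ 45.00°
pole (1 + j5·0.005) = 1 + j0.025 → |·| ≈ 1.0003, ∠ ≈ 1.43°
|L| = 0.5 · 1 / (1.4142 · 1.0003) ≈ 0.35345
Gain = 20 log₁₀(0.35345) ≈ -9.03 dB
∠L = (0°) − (45.00° + 1.43°) = -46.43°

-9.0 dB, -46.4°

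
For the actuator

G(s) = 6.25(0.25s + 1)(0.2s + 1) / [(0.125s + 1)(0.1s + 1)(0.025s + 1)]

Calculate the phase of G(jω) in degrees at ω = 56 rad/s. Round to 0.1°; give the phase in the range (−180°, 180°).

-45.4°

At ω = 56 rad/s:
zero (1 + j56·0.25) = 1 + j14 → |·| ≈ 14.036, ∠ ≈ 85.91°
zero (1 + j56·0.2) = 1 + j11.2 → |·| ≈ 11.245, ∠ ≈ 84.90°
pole (1 + j56·0.125) = 1 + j7 → |·| ≈ 7.0711, ∠ ≈ 81.87°
pole (1 + j56·0.1) = 1 + j5.6 → |·| ≈ 5.6886, ∠ ≈ 79.88°
pole (1 + j56·0.025) = 1 + j1.4 → |·| ≈ 1.7205, ∠ ≈ 54.46°
∠G = (85.91° + 84.90°) − (81.87° + 79.88° + 54.46°) = -45.40°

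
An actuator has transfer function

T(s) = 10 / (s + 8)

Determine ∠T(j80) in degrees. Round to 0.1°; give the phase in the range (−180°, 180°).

-84.3°

Substitute s = j80:
Numerator: 10 = 10 + j0
Denominator: (j80) + 8 = 8 + j80
|N| = √(10² + 0²) ≈ 10, ∠N ≈ 0.00°
|D| = √(8² + 80²) ≈ 80.399, ∠D ≈ 84.29°
∠T = 0.00° − 84.29° = -84.29°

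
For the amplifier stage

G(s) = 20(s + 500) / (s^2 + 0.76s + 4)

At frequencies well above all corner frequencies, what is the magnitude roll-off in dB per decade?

Each pole contributes −20 dB/decade at high frequency; each zero contributes +20 dB/decade.
Net: 1 zero(s) − 2 pole(s) → -20 dB/decade.

-20 dB/decade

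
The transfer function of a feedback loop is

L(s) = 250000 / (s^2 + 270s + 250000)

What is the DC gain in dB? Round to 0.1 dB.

0.0 dB

L(0) = 250000 / 250000 = 1
20 log₁₀(1) ≈ 0.00 dB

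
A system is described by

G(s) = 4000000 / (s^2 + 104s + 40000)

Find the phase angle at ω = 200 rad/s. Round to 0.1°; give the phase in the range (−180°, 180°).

-90.0°

At s = jω = j200:
quadratic: (j200)² + 104·j200 + 40000 = 0 + j20800 → |·| ≈ 20800, ∠ ≈ 90.00°
∠G = 0.00° − 90.00° = -90.00°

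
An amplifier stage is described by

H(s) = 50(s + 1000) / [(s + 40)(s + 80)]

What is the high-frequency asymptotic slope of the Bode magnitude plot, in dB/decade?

Each pole contributes −20 dB/decade at high frequency; each zero contributes +20 dB/decade.
Net: 1 zero(s) − 2 pole(s) → -20 dB/decade.

-20 dB/decade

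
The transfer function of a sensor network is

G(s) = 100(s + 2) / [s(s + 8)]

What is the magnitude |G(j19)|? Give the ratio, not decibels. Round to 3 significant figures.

4.88

At s = jω = j19:
zero (s+2): 2 + j19 → |·| = √(2²+19²) = √365 ≈ 19.105, ∠ = arctan(19/2) ≈ 83.99°
pole (s+8): 8 + j19 → |·| = √(8²+19²) = √425 ≈ 20.616, ∠ = arctan(19/8) ≈ 67.17°
pole at origin: |s| = 19, ∠ = 90.00° (in denominator)
|G| = 100 · 19.105 / 391.7 ≈ 4.8775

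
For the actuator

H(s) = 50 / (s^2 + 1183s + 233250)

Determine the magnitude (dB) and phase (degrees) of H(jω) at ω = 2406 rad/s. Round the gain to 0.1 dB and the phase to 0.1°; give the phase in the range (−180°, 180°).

-101.9 dB, -152.9°

Substitute s = j2406:
Numerator: 50 = 50 + j0
Denominator: (j2406)^2 + 1183(j2406) + 233250 = -5555586 + j2846298
|N| = √(50² + 0²) ≈ 50, ∠N ≈ 0.00°
|D| = √(5555586² + 2846298²) ≈ 6.2423e+06, ∠D ≈ 152.87°
|H| = 50 / 6.2423e+06 ≈ 8.0099e-06
Gain = 20 log₁₀(8.0099e-06) ≈ -101.93 dB
∠H = 0.00° − 152.87° = -152.87°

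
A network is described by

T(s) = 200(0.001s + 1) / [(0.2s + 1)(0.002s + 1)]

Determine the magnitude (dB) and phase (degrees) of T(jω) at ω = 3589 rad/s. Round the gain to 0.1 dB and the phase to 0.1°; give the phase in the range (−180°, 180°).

-16.9 dB, -97.6°

At ω = 3589 rad/s:
zero (1 + j3589·0.001) = 1 + j3.589 → |·| ≈ 3.7257, ∠ ≈ 74.43°
pole (1 + j3589·0.2) = 1 + j717.8 → |·| ≈ 717.8, ∠ ≈ 89.92°
pole (1 + j3589·0.002) = 1 + j7.178 → |·| ≈ 7.2473, ∠ ≈ 82.07°
|T| = 200 · 3.7257 / (717.8 · 7.2473) ≈ 0.14324
Gain = 20 log₁₀(0.14324) ≈ -16.88 dB
∠T = (74.43°) − (89.92° + 82.07°) = -97.56°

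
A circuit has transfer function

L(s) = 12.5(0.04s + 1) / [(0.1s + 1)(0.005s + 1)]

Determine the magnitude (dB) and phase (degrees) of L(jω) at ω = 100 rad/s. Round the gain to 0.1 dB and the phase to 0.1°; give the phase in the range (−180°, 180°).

At ω = 100 rad/s:
zero (1 + j100·0.04) = 1 + j4 → |·| ≈ 4.1231, ∠ ≈ 75.96°
pole (1 + j100·0.1) = 1 + j10 → |·| ≈ 10.05, ∠ ≈ 84.29°
pole (1 + j100·0.005) = 1 + j0.5 → |·| ≈ 1.118, ∠ ≈ 26.57°
|L| = 12.5 · 4.1231 / (10.05 · 1.118) ≈ 4.587
Gain = 20 log₁₀(4.587) ≈ 13.23 dB
∠L = (75.96°) − (84.29° + 26.57°) = -34.90°

13.2 dB, -34.9°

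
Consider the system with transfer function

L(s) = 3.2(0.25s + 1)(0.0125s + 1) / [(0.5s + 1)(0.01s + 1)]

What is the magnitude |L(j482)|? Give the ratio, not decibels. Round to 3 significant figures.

At ω = 482 rad/s:
zero (1 + j482·0.25) = 1 + j120.5 → |·| ≈ 120.5, ∠ ≈ 89.52°
zero (1 + j482·0.0125) = 1 + j6.025 → |·| ≈ 6.1074, ∠ ≈ 80.58°
pole (1 + j482·0.5) = 1 + j241 → |·| ≈ 241, ∠ ≈ 89.76°
pole (1 + j482·0.01) = 1 + j4.82 → |·| ≈ 4.9226, ∠ ≈ 78.28°
|L| = 3.2 · 120.5 · 6.1074 / (241 · 4.9226) ≈ 1.9851

1.99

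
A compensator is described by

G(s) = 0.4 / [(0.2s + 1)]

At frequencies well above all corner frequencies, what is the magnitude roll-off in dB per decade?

Each pole contributes −20 dB/decade at high frequency; each zero contributes +20 dB/decade.
Net: 0 zero(s) − 1 pole(s) → -20 dB/decade.

-20 dB/decade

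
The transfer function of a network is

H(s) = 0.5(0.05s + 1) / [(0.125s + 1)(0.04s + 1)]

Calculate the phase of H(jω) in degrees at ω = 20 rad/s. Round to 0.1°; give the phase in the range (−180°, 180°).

-61.9°

At ω = 20 rad/s:
zero (1 + j20·0.05) = 1 + j1 → |·| ≈ 1.4142, ∠ ≈ 45.00°
pole (1 + j20·0.125) = 1 + j2.5 → |·| ≈ 2.6926, ∠ ≈ 68.20°
pole (1 + j20·0.04) = 1 + j0.8 → |·| ≈ 1.2806, ∠ ≈ 38.66°
∠H = (45.00°) − (68.20° + 38.66°) = -61.86°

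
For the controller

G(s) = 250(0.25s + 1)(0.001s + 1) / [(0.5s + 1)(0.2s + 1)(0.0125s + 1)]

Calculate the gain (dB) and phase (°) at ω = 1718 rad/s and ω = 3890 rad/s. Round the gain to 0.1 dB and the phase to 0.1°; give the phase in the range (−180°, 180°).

At ω = 1718 rad/s:
zero (1 + j1718·0.25) = 1 + j429.5 → |·| ≈ 429.5, ∠ ≈ 89.87°
zero (1 + j1718·0.001) = 1 + j1.718 → |·| ≈ 1.9878, ∠ ≈ 59.80°
pole (1 + j1718·0.5) = 1 + j859 → |·| ≈ 859, ∠ ≈ 89.93°
pole (1 + j1718·0.2) = 1 + j343.6 → |·| ≈ 343.6, ∠ ≈ 89.83°
pole (1 + j1718·0.0125) = 1 + j21.475 → |·| ≈ 21.498, ∠ ≈ 87.33°
|G| = 250 · 429.5 · 1.9878 / (859 · 343.6 · 21.498) ≈ 0.033638
Gain = 20 log₁₀(0.033638) ≈ -29.46 dB
∠G = (89.87° + 59.80°) − (89.93° + 89.83° + 87.33°) = -117.42°

At ω = 3890 rad/s:
zero (1 + j3890·0.25) = 1 + j972.5 → |·| ≈ 972.5, ∠ ≈ 89.94°
zero (1 + j3890·0.001) = 1 + j3.89 → |·| ≈ 4.0165, ∠ ≈ 75.58°
pole (1 + j3890·0.5) = 1 + j1945 → |·| ≈ 1945, ∠ ≈ 89.97°
pole (1 + j3890·0.2) = 1 + j778 → |·| ≈ 778, ∠ ≈ 89.93°
pole (1 + j3890·0.0125) = 1 + j48.625 → |·| ≈ 48.635, ∠ ≈ 88.82°
|G| = 250 · 972.5 · 4.0165 / (1945 · 778 · 48.635) ≈ 0.013269
Gain = 20 log₁₀(0.013269) ≈ -37.54 dB
∠G = (89.94° + 75.58°) − (89.97° + 89.93° + 88.82°) = -103.20°

ω = 1718: -29.5 dB, -117.4°; ω = 3890: -37.5 dB, -103.2°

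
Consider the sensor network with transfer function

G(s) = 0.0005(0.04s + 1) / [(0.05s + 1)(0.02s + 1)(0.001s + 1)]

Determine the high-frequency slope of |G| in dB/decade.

Each pole contributes −20 dB/decade at high frequency; each zero contributes +20 dB/decade.
Net: 1 zero(s) − 3 pole(s) → -40 dB/decade.

-40 dB/decade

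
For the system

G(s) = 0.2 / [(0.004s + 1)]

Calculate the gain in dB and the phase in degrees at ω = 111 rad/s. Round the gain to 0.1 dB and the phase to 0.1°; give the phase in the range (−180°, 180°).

At ω = 111 rad/s:
pole (1 + j111·0.004) = 1 + j0.444 → |·| ≈ 1.0941, ∠ ≈ 23.94°
|G| = 0.2 · 1 / (1.0941) ≈ 0.1828
Gain = 20 log₁₀(0.1828) ≈ -14.76 dB
∠G = (0°) − (23.94°) = -23.94°

-14.8 dB, -23.9°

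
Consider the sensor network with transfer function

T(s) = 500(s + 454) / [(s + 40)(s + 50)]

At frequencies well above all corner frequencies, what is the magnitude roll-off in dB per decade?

Each pole contributes −20 dB/decade at high frequency; each zero contributes +20 dB/decade.
Net: 1 zero(s) − 2 pole(s) → -20 dB/decade.

-20 dB/decade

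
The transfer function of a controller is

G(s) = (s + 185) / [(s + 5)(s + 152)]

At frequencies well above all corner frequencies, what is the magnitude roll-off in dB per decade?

Each pole contributes −20 dB/decade at high frequency; each zero contributes +20 dB/decade.
Net: 1 zero(s) − 2 pole(s) → -20 dB/decade.

-20 dB/decade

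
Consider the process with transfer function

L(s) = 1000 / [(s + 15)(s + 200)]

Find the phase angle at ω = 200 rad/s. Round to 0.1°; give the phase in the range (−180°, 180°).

-130.7°

At s = jω = j200:
pole (s+15): 15 + j200 → |·| = √(15²+200²) = √40225 ≈ 200.56, ∠ = arctan(200/15) ≈ 85.71°
pole (s+200): 200 + j200 → |·| = √(200²+200²) = √80000 ≈ 282.84, ∠ = arctan(200/200) ≈ 45.00°
∠L = 0.00° − 130.71° = -130.71°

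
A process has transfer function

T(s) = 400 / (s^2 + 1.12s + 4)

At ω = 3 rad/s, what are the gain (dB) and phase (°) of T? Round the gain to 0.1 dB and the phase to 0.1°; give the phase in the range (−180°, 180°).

At s = jω = j3:
quadratic: (j3)² + 1.12·j3 + 4 = -5 + j3.36 → |·| ≈ 6.0241, ∠ ≈ 146.10°
|T| = 400 / 6.0241 ≈ 66.4
Gain = 20 log₁₀(66.4) ≈ 36.44 dB
∠T = 0.00° − 146.10° = -146.10°

36.4 dB, -146.1°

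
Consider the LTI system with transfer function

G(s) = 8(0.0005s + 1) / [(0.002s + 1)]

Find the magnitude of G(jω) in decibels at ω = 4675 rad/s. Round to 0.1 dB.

At ω = 4675 rad/s:
zero (1 + j4675·0.0005) = 1 + j2.3375 → |·| ≈ 2.5424, ∠ ≈ 66.84°
pole (1 + j4675·0.002) = 1 + j9.35 → |·| ≈ 9.4033, ∠ ≈ 83.90°
|G| = 8 · 2.5424 / (9.4033) ≈ 2.163
Gain = 20 log₁₀(2.163) ≈ 6.70 dB

6.7 dB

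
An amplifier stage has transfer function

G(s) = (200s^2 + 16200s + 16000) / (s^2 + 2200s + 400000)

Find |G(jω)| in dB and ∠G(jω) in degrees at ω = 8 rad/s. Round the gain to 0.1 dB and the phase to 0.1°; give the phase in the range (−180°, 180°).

-9.8 dB, 86.1°

Substitute s = j8:
Numerator: 200(j8)^2 + 16200(j8) + 16000 = 3200 + j129600
Denominator: (j8)^2 + 2200(j8) + 400000 = 399936 + j17600
|N| = √(3200² + 129600²) ≈ 1.2964e+05, ∠N ≈ 88.59°
|D| = √(399936² + 17600²) ≈ 4.0032e+05, ∠D ≈ 2.52°
|G| = 1.2964e+05 / 4.0032e+05 ≈ 0.32384
Gain = 20 log₁₀(0.32384) ≈ -9.79 dB
∠G = 88.59° − 2.52° = 86.07°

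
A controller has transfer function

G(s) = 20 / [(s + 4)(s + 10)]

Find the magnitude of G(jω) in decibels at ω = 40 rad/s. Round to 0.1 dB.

-38.4 dB

At s = jω = j40:
pole (s+4): 4 + j40 → |·| = √(4²+40²) = √1616 ≈ 40.2, ∠ = arctan(40/4) ≈ 84.29°
pole (s+10): 10 + j40 → |·| = √(10²+40²) = √1700 ≈ 41.231, ∠ = arctan(40/10) ≈ 75.96°
|G| = 20 / 1657.5 ≈ 0.012066
Gain = 20 log₁₀(0.012066) ≈ -38.37 dB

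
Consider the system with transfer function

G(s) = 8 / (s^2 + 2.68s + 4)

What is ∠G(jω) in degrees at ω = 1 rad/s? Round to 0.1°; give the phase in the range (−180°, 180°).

At s = jω = j1:
quadratic: (j1)² + 2.68·j1 + 4 = 3 + j2.68 → |·| ≈ 4.0227, ∠ ≈ 41.78°
∠G = 0.00° − 41.78° = -41.78°

-41.8°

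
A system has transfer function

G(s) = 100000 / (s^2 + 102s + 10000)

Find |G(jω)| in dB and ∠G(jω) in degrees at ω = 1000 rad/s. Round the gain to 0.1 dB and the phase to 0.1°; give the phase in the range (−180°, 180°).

-20.0 dB, -174.1°

At s = jω = j1000:
quadratic: (j1000)² + 102·j1000 + 10000 = -990000 + j102000 → |·| ≈ 9.9524e+05, ∠ ≈ 174.12°
|G| = 100000 / 9.9524e+05 ≈ 0.10048
Gain = 20 log₁₀(0.10048) ≈ -19.96 dB
∠G = 0.00° − 174.12° = -174.12°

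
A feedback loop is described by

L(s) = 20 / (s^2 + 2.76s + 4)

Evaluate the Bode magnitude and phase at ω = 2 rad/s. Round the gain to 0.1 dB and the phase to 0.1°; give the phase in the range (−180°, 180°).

11.2 dB, -90.0°

At s = jω = j2:
quadratic: (j2)² + 2.76·j2 + 4 = 0 + j5.52 → |·| ≈ 5.52, ∠ ≈ 90.00°
|L| = 20 / 5.52 ≈ 3.6232
Gain = 20 log₁₀(3.6232) ≈ 11.18 dB
∠L = 0.00° − 90.00° = -90.00°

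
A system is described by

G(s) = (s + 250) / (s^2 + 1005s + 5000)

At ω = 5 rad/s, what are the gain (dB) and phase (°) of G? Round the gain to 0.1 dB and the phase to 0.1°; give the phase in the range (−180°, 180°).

Substitute s = j5:
Numerator: (j5) + 250 = 250 + j5
Denominator: (j5)^2 + 1005(j5) + 5000 = 4975 + j5025
|N| = √(250² + 5²) ≈ 250.05, ∠N ≈ 1.15°
|D| = √(4975² + 5025²) ≈ 7071.2, ∠D ≈ 45.29°
|G| = 250.05 / 7071.2 ≈ 0.035362
Gain = 20 log₁₀(0.035362) ≈ -29.03 dB
∠G = 1.15° − 45.29° = -44.14°

-29.0 dB, -44.1°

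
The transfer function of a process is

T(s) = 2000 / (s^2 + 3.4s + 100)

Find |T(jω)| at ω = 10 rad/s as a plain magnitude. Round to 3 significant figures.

58.8

At s = jω = j10:
quadratic: (j10)² + 3.4·j10 + 100 = 0 + j34 → |·| ≈ 34, ∠ ≈ 90.00°
|T| = 2000 / 34 ≈ 58.824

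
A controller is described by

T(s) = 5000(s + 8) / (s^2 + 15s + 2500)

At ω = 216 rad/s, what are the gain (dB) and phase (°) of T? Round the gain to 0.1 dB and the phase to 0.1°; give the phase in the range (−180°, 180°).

At s = jω = j216:
zero (s+8): 8 + j216 → |·| = √(8²+216²) = √46720 ≈ 216.15, ∠ = arctan(216/8) ≈ 87.88°
quadratic: (j216)² + 15·j216 + 2500 = -44156 + j3240 → |·| ≈ 44275, ∠ ≈ 175.80°
|T| = 5000 · 216.15 / 44275 ≈ 24.41
Gain = 20 log₁₀(24.41) ≈ 27.75 dB
∠T = 87.88° − 175.80° = -87.92°

27.8 dB, -87.9°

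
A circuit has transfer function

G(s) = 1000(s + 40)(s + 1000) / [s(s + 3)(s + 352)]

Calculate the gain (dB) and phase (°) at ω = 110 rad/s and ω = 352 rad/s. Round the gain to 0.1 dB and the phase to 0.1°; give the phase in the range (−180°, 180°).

At s = jω = j110:
zero (s+40): 40 + j110 → |·| = √(40²+110²) = √13700 ≈ 117.05, ∠ = arctan(110/40) ≈ 70.02°
zero (s+1000): 1000 + j110 → |·| = √(1000²+110²) = √1012100 ≈ 1006, ∠ = arctan(110/1000) ≈ 6.28°
pole (s+3): 3 + j110 → |·| = √(3²+110²) = √12109 ≈ 110.04, ∠ = arctan(110/3) ≈ 88.44°
pole (s+352): 352 + j110 → |·| = √(352²+110²) = √136004 ≈ 368.79, ∠ = arctan(110/352) ≈ 17.35°
pole at origin: |s| = 110, ∠ = 90.00° (in denominator)
|G| = 1000 · 1.1775e+05 / 4.464e+06 ≈ 26.378
Gain = 20 log₁₀(26.378) ≈ 28.42 dB
∠G = 76.30° − 195.79° = -119.49°

At s = jω = j352:
zero (s+40): 40 + j352 → |·| = √(40²+352²) = √125504 ≈ 354.27, ∠ = arctan(352/40) ≈ 83.52°
zero (s+1000): 1000 + j352 → |·| = √(1000²+352²) = √1123904 ≈ 1060.1, ∠ = arctan(352/1000) ≈ 19.39°
pole (s+3): 3 + j352 → |·| = √(3²+352²) = √123913 ≈ 352.01, ∠ = arctan(352/3) ≈ 89.51°
pole (s+352): 352 + j352 → |·| = √(352²+352²) = √247808 ≈ 497.8, ∠ = arctan(352/352) ≈ 45.00°
pole at origin: |s| = 352, ∠ = 90.00° (in denominator)
|G| = 1000 · 3.7556e+05 / 6.1681e+07 ≈ 6.0887
Gain = 20 log₁₀(6.0887) ≈ 15.69 dB
∠G = 102.91° − 224.51° = -121.60°

ω = 110: 28.4 dB, -119.5°; ω = 352: 15.7 dB, -121.6°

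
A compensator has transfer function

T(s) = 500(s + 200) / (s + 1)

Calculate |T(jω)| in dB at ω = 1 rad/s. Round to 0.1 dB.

At s = jω = j1:
zero (s+200): 200 + j1 → |·| = √(200²+1²) = √40001 ≈ 200, ∠ = arctan(1/200) ≈ 0.29°
pole (s+1): 1 + j1 → |·| = √(1²+1²) = √2 ≈ 1.4142, ∠ = arctan(1/1) ≈ 45.00°
|T| = 500 · 200 / 1.4142 ≈ 70711
Gain = 20 log₁₀(70711) ≈ 96.99 dB

97.0 dB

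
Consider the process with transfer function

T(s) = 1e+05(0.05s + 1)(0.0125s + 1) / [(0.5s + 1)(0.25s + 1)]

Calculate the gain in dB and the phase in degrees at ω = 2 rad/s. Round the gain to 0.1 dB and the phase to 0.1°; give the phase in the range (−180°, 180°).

At ω = 2 rad/s:
zero (1 + j2·0.05) = 1 + j0.1 → |·| ≈ 1.005, ∠ ≈ 5.71°
zero (1 + j2·0.0125) = 1 + j0.025 → |·| ≈ 1.0003, ∠ ≈ 1.43°
pole (1 + j2·0.5) = 1 + j1 → |·| ≈ 1.4142, ∠ ≈ 45.00°
pole (1 + j2·0.25) = 1 + j0.5 → |·| ≈ 1.118, ∠ ≈ 26.57°
|T| = 1e+05 · 1.005 · 1.0003 / (1.4142 · 1.118) ≈ 63583
Gain = 20 log₁₀(63583) ≈ 96.07 dB
∠T = (5.71° + 1.43°) − (45.00° + 26.57°) = -64.43°

96.1 dB, -64.4°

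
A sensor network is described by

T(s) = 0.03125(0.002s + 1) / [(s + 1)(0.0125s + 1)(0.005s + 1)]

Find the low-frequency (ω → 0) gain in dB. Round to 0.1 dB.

T(0) = 0.03125 · 1 / 1 = 0.03125
20 log₁₀(0.03125) ≈ -30.10 dB

-30.1 dB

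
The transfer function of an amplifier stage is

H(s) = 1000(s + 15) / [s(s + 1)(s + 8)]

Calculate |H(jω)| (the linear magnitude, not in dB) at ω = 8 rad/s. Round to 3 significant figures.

23.3

At s = jω = j8:
zero (s+15): 15 + j8 → |·| = √(15²+8²) = √289 ≈ 17, ∠ = arctan(8/15) ≈ 28.07°
pole (s+1): 1 + j8 → |·| = √(1²+8²) = √65 ≈ 8.0623, ∠ = arctan(8/1) ≈ 82.87°
pole (s+8): 8 + j8 → |·| = √(8²+8²) = √128 ≈ 11.314, ∠ = arctan(8/8) ≈ 45.00°
pole at origin: |s| = 8, ∠ = 90.00° (in denominator)
|H| = 1000 · 17 / 729.73 ≈ 23.296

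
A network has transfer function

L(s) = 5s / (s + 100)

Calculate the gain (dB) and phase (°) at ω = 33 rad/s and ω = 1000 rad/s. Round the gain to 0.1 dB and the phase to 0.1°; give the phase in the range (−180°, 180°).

ω = 33: 3.9 dB, 71.7°; ω = 1000: 13.9 dB, 5.7°

At s = jω = j33:
zero at origin: s = j33 → |·| = 33, ∠ = 90.00°
pole (s+100): 100 + j33 → |·| = √(100²+33²) = √11089 ≈ 105.3, ∠ = arctan(33/100) ≈ 18.26°
|L| = 5 · 33 / 105.3 ≈ 1.567
Gain = 20 log₁₀(1.567) ≈ 3.90 dB
∠L = 90.00° − 18.26° = 71.74°

At s = jω = j1000:
zero at origin: s = j1000 → |·| = 1000, ∠ = 90.00°
pole (s+100): 100 + j1000 → |·| = √(100²+1000²) = √1010000 ≈ 1005, ∠ = arctan(1000/100) ≈ 84.29°
|L| = 5 · 1000 / 1005 ≈ 4.9751
Gain = 20 log₁₀(4.9751) ≈ 13.94 dB
∠L = 90.00° − 84.29° = 5.71°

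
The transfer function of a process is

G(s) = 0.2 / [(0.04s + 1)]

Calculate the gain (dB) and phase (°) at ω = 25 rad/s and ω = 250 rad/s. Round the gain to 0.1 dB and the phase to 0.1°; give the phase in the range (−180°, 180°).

ω = 25: -17.0 dB, -45.0°; ω = 250: -34.0 dB, -84.3°

At ω = 25 rad/s:
pole (1 + j25·0.04) = 1 + j1 → |·| ≈ 1.4142, ∠ ≈ 45.00°
|G| = 0.2 · 1 / (1.4142) ≈ 0.14142
Gain = 20 log₁₀(0.14142) ≈ -16.99 dB
∠G = (0°) − (45.00°) = -45.00°

At ω = 250 rad/s:
pole (1 + j250·0.04) = 1 + j10 → |·| ≈ 10.05, ∠ ≈ 84.29°
|G| = 0.2 · 1 / (10.05) ≈ 0.0199
Gain = 20 log₁₀(0.0199) ≈ -34.02 dB
∠G = (0°) − (84.29°) = -84.29°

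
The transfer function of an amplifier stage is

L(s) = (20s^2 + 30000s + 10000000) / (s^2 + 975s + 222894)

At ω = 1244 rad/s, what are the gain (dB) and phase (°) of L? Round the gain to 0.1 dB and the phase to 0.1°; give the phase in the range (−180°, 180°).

27.5 dB, -18.2°

Substitute s = j1244:
Numerator: 20(j1244)^2 + 30000(j1244) + 10000000 = -20950720 + j37320000
Denominator: (j1244)^2 + 975(j1244) + 222894 = -1324642 + j1212900
|N| = √(20950720² + 37320000²) ≈ 4.2799e+07, ∠N ≈ 119.31°
|D| = √(1324642² + 1212900²) ≈ 1.7961e+06, ∠D ≈ 137.52°
|L| = 4.2799e+07 / 1.7961e+06 ≈ 23.829
Gain = 20 log₁₀(23.829) ≈ 27.54 dB
∠L = 119.31° − 137.52° = -18.21°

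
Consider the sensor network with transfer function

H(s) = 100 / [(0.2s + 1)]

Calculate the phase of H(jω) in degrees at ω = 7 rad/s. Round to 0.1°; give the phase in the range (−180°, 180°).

At ω = 7 rad/s:
pole (1 + j7·0.2) = 1 + j1.4 → |·| ≈ 1.7205, ∠ ≈ 54.46°
∠H = (0°) − (54.46°) = -54.46°

-54.5°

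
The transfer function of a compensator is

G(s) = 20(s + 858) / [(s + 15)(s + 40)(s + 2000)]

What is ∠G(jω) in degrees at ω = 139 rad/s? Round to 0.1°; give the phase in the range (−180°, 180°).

-152.6°

At s = jω = j139:
zero (s+858): 858 + j139 → |·| = √(858²+139²) = √755485 ≈ 869.19, ∠ = arctan(139/858) ≈ 9.20°
pole (s+15): 15 + j139 → |·| = √(15²+139²) = √19546 ≈ 139.81, ∠ = arctan(139/15) ≈ 83.84°
pole (s+40): 40 + j139 → |·| = √(40²+139²) = √20921 ≈ 144.64, ∠ = arctan(139/40) ≈ 73.95°
pole (s+2000): 2000 + j139 → |·| = √(2000²+139²) = √4019321 ≈ 2004.8, ∠ = arctan(139/2000) ≈ 3.98°
∠G = 9.20° − 161.77° = -152.57°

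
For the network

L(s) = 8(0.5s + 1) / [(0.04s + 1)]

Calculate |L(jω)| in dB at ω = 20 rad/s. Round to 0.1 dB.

At ω = 20 rad/s:
zero (1 + j20·0.5) = 1 + j10 → |·| ≈ 10.05, ∠ ≈ 84.29°
pole (1 + j20·0.04) = 1 + j0.8 → |·| ≈ 1.2806, ∠ ≈ 38.66°
|L| = 8 · 10.05 / (1.2806) ≈ 62.783
Gain = 20 log₁₀(62.783) ≈ 35.96 dB

36.0 dB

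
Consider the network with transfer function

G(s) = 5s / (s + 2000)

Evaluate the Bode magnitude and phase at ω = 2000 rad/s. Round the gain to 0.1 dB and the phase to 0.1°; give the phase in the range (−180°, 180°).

At s = jω = j2000:
zero at origin: s = j2000 → |·| = 2000, ∠ = 90.00°
pole (s+2000): 2000 + j2000 → |·| = √(2000²+2000²) = √8000000 ≈ 2828.4, ∠ = arctan(2000/2000) ≈ 45.00°
|G| = 5 · 2000 / 2828.4 ≈ 3.5356
Gain = 20 log₁₀(3.5356) ≈ 10.97 dB
∠G = 90.00° − 45.00° = 45.00°

11.0 dB, 45.0°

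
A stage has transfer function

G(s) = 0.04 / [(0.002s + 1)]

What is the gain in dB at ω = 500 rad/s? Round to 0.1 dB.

At ω = 500 rad/s:
pole (1 + j500·0.002) = 1 + j1 → |·| ≈ 1.4142, ∠ ≈ 45.00°
|G| = 0.04 · 1 / (1.4142) ≈ 0.028285
Gain = 20 log₁₀(0.028285) ≈ -30.97 dB

-31.0 dB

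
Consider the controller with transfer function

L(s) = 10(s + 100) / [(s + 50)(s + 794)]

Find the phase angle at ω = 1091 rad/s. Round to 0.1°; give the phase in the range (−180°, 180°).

-56.6°

At s = jω = j1091:
zero (s+100): 100 + j1091 → |·| = √(100²+1091²) = √1200281 ≈ 1095.6, ∠ = arctan(1091/100) ≈ 84.76°
pole (s+50): 50 + j1091 → |·| = √(50²+1091²) = √1192781 ≈ 1092.1, ∠ = arctan(1091/50) ≈ 87.38°
pole (s+794): 794 + j1091 → |·| = √(794²+1091²) = √1820717 ≈ 1349.3, ∠ = arctan(1091/794) ≈ 53.95°
∠L = 84.76° − 141.33° = -56.57°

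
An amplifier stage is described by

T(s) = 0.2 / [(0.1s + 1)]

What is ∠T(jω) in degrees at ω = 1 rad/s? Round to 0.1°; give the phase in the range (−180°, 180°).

At ω = 1 rad/s:
pole (1 + j1·0.1) = 1 + j0.1 → |·| ≈ 1.005, ∠ ≈ 5.71°
∠T = (0°) − (5.71°) = -5.71°

-5.7°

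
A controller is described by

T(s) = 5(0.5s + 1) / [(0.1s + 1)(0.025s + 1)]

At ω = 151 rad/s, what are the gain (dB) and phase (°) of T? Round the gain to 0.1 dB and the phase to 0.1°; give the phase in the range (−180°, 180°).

16.1 dB, -72.1°

At ω = 151 rad/s:
zero (1 + j151·0.5) = 1 + j75.5 → |·| ≈ 75.507, ∠ ≈ 89.24°
pole (1 + j151·0.1) = 1 + j15.1 → |·| ≈ 15.133, ∠ ≈ 86.21°
pole (1 + j151·0.025) = 1 + j3.775 → |·| ≈ 3.9052, ∠ ≈ 75.16°
|T| = 5 · 75.507 / (15.133 · 3.9052) ≈ 6.3884
Gain = 20 log₁₀(6.3884) ≈ 16.11 dB
∠T = (89.24°) − (86.21° + 75.16°) = -72.13°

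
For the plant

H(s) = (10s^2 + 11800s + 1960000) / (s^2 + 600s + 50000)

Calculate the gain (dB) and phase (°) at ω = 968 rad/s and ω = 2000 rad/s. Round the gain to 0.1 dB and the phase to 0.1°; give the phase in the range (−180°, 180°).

ω = 968: 22.2 dB, -23.8°; ω = 2000: 20.7 dB, -14.9°

Substitute s = j968:
Numerator: 10(j968)^2 + 11800(j968) + 1960000 = -7410240 + j11422400
Denominator: (j968)^2 + 600(j968) + 50000 = -887024 + j580800
|N| = √(7410240² + 11422400²) ≈ 1.3616e+07, ∠N ≈ 122.97°
|D| = √(887024² + 580800²) ≈ 1.0603e+06, ∠D ≈ 146.78°
|H| = 1.3616e+07 / 1.0603e+06 ≈ 12.842
Gain = 20 log₁₀(12.842) ≈ 22.17 dB
∠H = 122.97° − 146.78° = -23.81°

Substitute s = j2000:
Numerator: 10(j2000)^2 + 11800(j2000) + 1960000 = -38040000 + j23600000
Denominator: (j2000)^2 + 600(j2000) + 50000 = -3950000 + j1200000
|N| = √(38040000² + 23600000²) ≈ 4.4766e+07, ∠N ≈ 148.18°
|D| = √(3950000² + 1200000²) ≈ 4.1283e+06, ∠D ≈ 163.10°
|H| = 4.4766e+07 / 4.1283e+06 ≈ 10.844
Gain = 20 log₁₀(10.844) ≈ 20.70 dB
∠H = 148.18° − 163.10° = -14.92°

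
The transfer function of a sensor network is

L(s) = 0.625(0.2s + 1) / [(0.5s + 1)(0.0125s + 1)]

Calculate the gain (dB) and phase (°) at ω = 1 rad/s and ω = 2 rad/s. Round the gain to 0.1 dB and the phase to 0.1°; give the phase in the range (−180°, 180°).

At ω = 1 rad/s:
zero (1 + j1·0.2) = 1 + j0.2 → |·| ≈ 1.0198, ∠ ≈ 11.31°
pole (1 + j1·0.5) = 1 + j0.5 → |·| ≈ 1.118, ∠ ≈ 26.57°
pole (1 + j1·0.0125) = 1 + j0.0125 → |·| ≈ 1.0001, ∠ ≈ 0.72°
|L| = 0.625 · 1.0198 / (1.118 · 1.0001) ≈ 0.57005
Gain = 20 log₁₀(0.57005) ≈ -4.88 dB
∠L = (11.31°) − (26.57° + 0.72°) = -15.98°

At ω = 2 rad/s:
zero (1 + j2·0.2) = 1 + j0.4 → |·| ≈ 1.077, ∠ ≈ 21.80°
pole (1 + j2·0.5) = 1 + j1 → |·| ≈ 1.4142, ∠ ≈ 45.00°
pole (1 + j2·0.0125) = 1 + j0.025 → |·| ≈ 1.0003, ∠ ≈ 1.43°
|L| = 0.625 · 1.077 / (1.4142 · 1.0003) ≈ 0.47583
Gain = 20 log₁₀(0.47583) ≈ -6.45 dB
∠L = (21.80°) − (45.00° + 1.43°) = -24.63°

ω = 1: -4.9 dB, -16.0°; ω = 2: -6.5 dB, -24.6°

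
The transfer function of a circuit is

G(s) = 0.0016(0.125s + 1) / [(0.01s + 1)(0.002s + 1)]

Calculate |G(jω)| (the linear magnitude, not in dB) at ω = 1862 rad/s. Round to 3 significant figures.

0.00518

At ω = 1862 rad/s:
zero (1 + j1862·0.125) = 1 + j232.75 → |·| ≈ 232.75, ∠ ≈ 89.75°
pole (1 + j1862·0.01) = 1 + j18.62 → |·| ≈ 18.647, ∠ ≈ 86.93°
pole (1 + j1862·0.002) = 1 + j3.724 → |·| ≈ 3.8559, ∠ ≈ 74.97°
|G| = 0.0016 · 232.75 / (18.647 · 3.8559) ≈ 0.0051793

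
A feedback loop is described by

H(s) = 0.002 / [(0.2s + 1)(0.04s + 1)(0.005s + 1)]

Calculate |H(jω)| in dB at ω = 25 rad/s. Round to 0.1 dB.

At ω = 25 rad/s:
pole (1 + j25·0.2) = 1 + j5 → |·| ≈ 5.099, ∠ ≈ 78.69°
pole (1 + j25·0.04) = 1 + j1 → |·| ≈ 1.4142, ∠ ≈ 45.00°
pole (1 + j25·0.005) = 1 + j0.125 → |·| ≈ 1.0078, ∠ ≈ 7.13°
|H| = 0.002 · 1 / (5.099 · 1.4142 · 1.0078) ≈ 0.00027521
Gain = 20 log₁₀(0.00027521) ≈ -71.21 dB

-71.2 dB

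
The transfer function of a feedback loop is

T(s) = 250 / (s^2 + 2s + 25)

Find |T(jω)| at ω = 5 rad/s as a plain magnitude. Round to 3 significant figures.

25.0

At s = jω = j5:
quadratic: (j5)² + 2·j5 + 25 = 0 + j10 → |·| ≈ 10, ∠ ≈ 90.00°
|T| = 250 / 10 ≈ 25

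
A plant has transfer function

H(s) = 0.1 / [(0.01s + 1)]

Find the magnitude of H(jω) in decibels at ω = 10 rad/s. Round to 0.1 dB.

At ω = 10 rad/s:
pole (1 + j10·0.01) = 1 + j0.1 → |·| ≈ 1.005, ∠ ≈ 5.71°
|H| = 0.1 · 1 / (1.005) ≈ 0.099502
Gain = 20 log₁₀(0.099502) ≈ -20.04 dB

-20.0 dB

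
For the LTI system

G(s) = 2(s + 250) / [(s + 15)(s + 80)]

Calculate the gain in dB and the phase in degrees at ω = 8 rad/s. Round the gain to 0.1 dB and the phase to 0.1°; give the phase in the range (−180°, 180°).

-8.7 dB, -32.0°

At s = jω = j8:
zero (s+250): 250 + j8 → |·| = √(250²+8²) = √62564 ≈ 250.13, ∠ = arctan(8/250) ≈ 1.83°
pole (s+15): 15 + j8 → |·| = √(15²+8²) = √289 ≈ 17, ∠ = arctan(8/15) ≈ 28.07°
pole (s+80): 80 + j8 → |·| = √(80²+8²) = √6464 ≈ 80.399, ∠ = arctan(8/80) ≈ 5.71°
|G| = 2 · 250.13 / 1366.8 ≈ 0.36601
Gain = 20 log₁₀(0.36601) ≈ -8.73 dB
∠G = 1.83° − 33.78° = -31.95°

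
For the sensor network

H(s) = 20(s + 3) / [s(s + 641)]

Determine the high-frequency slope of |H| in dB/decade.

-20 dB/decade

Each pole contributes −20 dB/decade at high frequency; each zero contributes +20 dB/decade.
Net: 1 zero(s) − 2 pole(s) → -20 dB/decade.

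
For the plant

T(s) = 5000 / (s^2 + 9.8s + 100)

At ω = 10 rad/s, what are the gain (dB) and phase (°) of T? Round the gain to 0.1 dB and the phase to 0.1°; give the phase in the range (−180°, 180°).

34.2 dB, -90.0°

At s = jω = j10:
quadratic: (j10)² + 9.8·j10 + 100 = 0 + j98 → |·| ≈ 98, ∠ ≈ 90.00°
|T| = 5000 / 98 ≈ 51.02
Gain = 20 log₁₀(51.02) ≈ 34.15 dB
∠T = 0.00° − 90.00° = -90.00°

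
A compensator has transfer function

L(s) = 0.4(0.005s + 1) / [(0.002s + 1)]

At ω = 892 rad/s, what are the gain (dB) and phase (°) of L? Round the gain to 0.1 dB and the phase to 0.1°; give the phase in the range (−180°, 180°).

-1.0 dB, 16.6°

At ω = 892 rad/s:
zero (1 + j892·0.005) = 1 + j4.46 → |·| ≈ 4.5707, ∠ ≈ 77.36°
pole (1 + j892·0.002) = 1 + j1.784 → |·| ≈ 2.0452, ∠ ≈ 60.73°
|L| = 0.4 · 4.5707 / (2.0452) ≈ 0.89394
Gain = 20 log₁₀(0.89394) ≈ -0.97 dB
∠L = (77.36°) − (60.73°) = 16.63°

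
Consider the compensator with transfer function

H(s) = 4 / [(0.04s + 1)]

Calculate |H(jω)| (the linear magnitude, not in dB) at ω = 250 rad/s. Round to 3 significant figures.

0.398

At ω = 250 rad/s:
pole (1 + j250·0.04) = 1 + j10 → |·| ≈ 10.05, ∠ ≈ 84.29°
|H| = 4 · 1 / (10.05) ≈ 0.39801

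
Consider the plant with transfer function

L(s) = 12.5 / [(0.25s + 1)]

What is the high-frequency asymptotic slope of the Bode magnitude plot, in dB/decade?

Each pole contributes −20 dB/decade at high frequency; each zero contributes +20 dB/decade.
Net: 0 zero(s) − 1 pole(s) → -20 dB/decade.

-20 dB/decade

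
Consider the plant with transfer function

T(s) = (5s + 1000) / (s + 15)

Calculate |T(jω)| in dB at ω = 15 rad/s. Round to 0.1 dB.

33.5 dB

Substitute s = j15:
Numerator: 5(j15) + 1000 = 1000 + j75
Denominator: (j15) + 15 = 15 + j15
|N| = √(1000² + 75²) ≈ 1002.8, ∠N ≈ 4.29°
|D| = √(15² + 15²) ≈ 21.213, ∠D ≈ 45.00°
|T| = 1002.8 / 21.213 ≈ 47.273
Gain = 20 log₁₀(47.273) ≈ 33.49 dB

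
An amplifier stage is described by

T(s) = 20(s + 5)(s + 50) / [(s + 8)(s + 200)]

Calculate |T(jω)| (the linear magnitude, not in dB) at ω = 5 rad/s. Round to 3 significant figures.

At s = jω = j5:
zero (s+5): 5 + j5 → |·| = √(5²+5²) = √50 ≈ 7.0711, ∠ = arctan(5/5) ≈ 45.00°
zero (s+50): 50 + j5 → |·| = √(50²+5²) = √2525 ≈ 50.249, ∠ = arctan(5/50) ≈ 5.71°
pole (s+8): 8 + j5 → |·| = √(8²+5²) = √89 ≈ 9.434, ∠ = arctan(5/8) ≈ 32.01°
pole (s+200): 200 + j5 → |·| = √(200²+5²) = √40025 ≈ 200.06, ∠ = arctan(5/200) ≈ 1.43°
|T| = 20 · 355.32 / 1887.4 ≈ 3.7652

3.77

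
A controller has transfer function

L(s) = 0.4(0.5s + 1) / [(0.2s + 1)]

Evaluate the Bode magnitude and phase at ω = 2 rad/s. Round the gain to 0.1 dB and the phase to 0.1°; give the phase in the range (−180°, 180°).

At ω = 2 rad/s:
zero (1 + j2·0.5) = 1 + j1 → |·| ≈ 1.4142, ∠ ≈ 45.00°
pole (1 + j2·0.2) = 1 + j0.4 → |·| ≈ 1.077, ∠ ≈ 21.80°
|L| = 0.4 · 1.4142 / (1.077) ≈ 0.52524
Gain = 20 log₁₀(0.52524) ≈ -5.59 dB
∠L = (45.00°) − (21.80°) = 23.20°

-5.6 dB, 23.2°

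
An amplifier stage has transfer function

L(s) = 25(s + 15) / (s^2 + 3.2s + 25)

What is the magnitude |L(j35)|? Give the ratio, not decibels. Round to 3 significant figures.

At s = jω = j35:
zero (s+15): 15 + j35 → |·| = √(15²+35²) = √1450 ≈ 38.079, ∠ = arctan(35/15) ≈ 66.80°
quadratic: (j35)² + 3.2·j35 + 25 = -1200 + j112 → |·| ≈ 1205.2, ∠ ≈ 174.67°
|L| = 25 · 38.079 / 1205.2 ≈ 0.78989

0.790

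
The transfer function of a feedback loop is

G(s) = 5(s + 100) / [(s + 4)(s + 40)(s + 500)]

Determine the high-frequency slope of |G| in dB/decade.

-40 dB/decade

Each pole contributes −20 dB/decade at high frequency; each zero contributes +20 dB/decade.
Net: 1 zero(s) − 3 pole(s) → -40 dB/decade.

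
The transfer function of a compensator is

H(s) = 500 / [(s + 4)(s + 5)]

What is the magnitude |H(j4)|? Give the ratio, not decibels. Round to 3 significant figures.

13.8

At s = jω = j4:
pole (s+4): 4 + j4 → |·| = √(4²+4²) = √32 ≈ 5.6569, ∠ = arctan(4/4) ≈ 45.00°
pole (s+5): 5 + j4 → |·| = √(5²+4²) = √41 ≈ 6.4031, ∠ = arctan(4/5) ≈ 38.66°
|H| = 500 / 36.222 ≈ 13.804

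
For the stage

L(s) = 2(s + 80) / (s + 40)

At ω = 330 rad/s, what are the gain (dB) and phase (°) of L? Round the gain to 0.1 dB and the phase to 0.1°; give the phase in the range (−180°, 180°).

At s = jω = j330:
zero (s+80): 80 + j330 → |·| = √(80²+330²) = √115300 ≈ 339.56, ∠ = arctan(330/80) ≈ 76.37°
pole (s+40): 40 + j330 → |·| = √(40²+330²) = √110500 ≈ 332.42, ∠ = arctan(330/40) ≈ 83.09°
|L| = 2 · 339.56 / 332.42 ≈ 2.043
Gain = 20 log₁₀(2.043) ≈ 6.21 dB
∠L = 76.37° − 83.09° = -6.72°

6.2 dB, -6.7°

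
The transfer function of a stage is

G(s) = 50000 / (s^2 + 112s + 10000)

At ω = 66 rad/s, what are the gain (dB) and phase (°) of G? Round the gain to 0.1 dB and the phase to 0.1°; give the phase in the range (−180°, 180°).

14.6 dB, -52.6°

At s = jω = j66:
quadratic: (j66)² + 112·j66 + 10000 = 5644 + j7392 → |·| ≈ 9300.3, ∠ ≈ 52.64°
|G| = 50000 / 9300.3 ≈ 5.3762
Gain = 20 log₁₀(5.3762) ≈ 14.61 dB
∠G = 0.00° − 52.64° = -52.64°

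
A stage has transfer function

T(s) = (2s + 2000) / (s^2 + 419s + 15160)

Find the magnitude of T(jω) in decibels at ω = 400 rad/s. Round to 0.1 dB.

-40.2 dB

Substitute s = j400:
Numerator: 2(j400) + 2000 = 2000 + j800
Denominator: (j400)^2 + 419(j400) + 15160 = -144840 + j167600
|N| = √(2000² + 800²) ≈ 2154.1, ∠N ≈ 21.80°
|D| = √(144840² + 167600²) ≈ 2.2151e+05, ∠D ≈ 130.83°
|T| = 2154.1 / 2.2151e+05 ≈ 0.0097246
Gain = 20 log₁₀(0.0097246) ≈ -40.24 dB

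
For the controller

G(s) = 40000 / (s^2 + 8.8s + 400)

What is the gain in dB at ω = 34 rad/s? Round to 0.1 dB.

33.8 dB

At s = jω = j34:
quadratic: (j34)² + 8.8·j34 + 400 = -756 + j299.2 → |·| ≈ 813.05, ∠ ≈ 158.41°
|G| = 40000 / 813.05 ≈ 49.197
Gain = 20 log₁₀(49.197) ≈ 33.84 dB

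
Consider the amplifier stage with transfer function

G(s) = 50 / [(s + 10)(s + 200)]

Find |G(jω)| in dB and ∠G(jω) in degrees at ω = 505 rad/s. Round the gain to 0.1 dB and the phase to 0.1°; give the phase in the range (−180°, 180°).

-74.8 dB, -157.3°

At s = jω = j505:
pole (s+10): 10 + j505 → |·| = √(10²+505²) = √255125 ≈ 505.1, ∠ = arctan(505/10) ≈ 88.87°
pole (s+200): 200 + j505 → |·| = √(200²+505²) = √295025 ≈ 543.16, ∠ = arctan(505/200) ≈ 68.39°
|G| = 50 / 2.7435e+05 ≈ 0.00018225
Gain = 20 log₁₀(0.00018225) ≈ -74.79 dB
∠G = 0.00° − 157.26° = -157.26°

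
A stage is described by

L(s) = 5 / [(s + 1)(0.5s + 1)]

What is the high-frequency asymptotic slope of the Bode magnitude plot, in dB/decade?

-40 dB/decade

Each pole contributes −20 dB/decade at high frequency; each zero contributes +20 dB/decade.
Net: 0 zero(s) − 2 pole(s) → -40 dB/decade.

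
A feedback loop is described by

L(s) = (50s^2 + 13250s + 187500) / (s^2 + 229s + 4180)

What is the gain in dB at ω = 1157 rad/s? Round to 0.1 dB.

34.0 dB

Substitute s = j1157:
Numerator: 50(j1157)^2 + 13250(j1157) + 187500 = -66744950 + j15330250
Denominator: (j1157)^2 + 229(j1157) + 4180 = -1334469 + j264953
|N| = √(66744950² + 15330250²) ≈ 6.8483e+07, ∠N ≈ 167.06°
|D| = √(1334469² + 264953²) ≈ 1.3605e+06, ∠D ≈ 168.77°
|L| = 6.8483e+07 / 1.3605e+06 ≈ 50.337
Gain = 20 log₁₀(50.337) ≈ 34.04 dB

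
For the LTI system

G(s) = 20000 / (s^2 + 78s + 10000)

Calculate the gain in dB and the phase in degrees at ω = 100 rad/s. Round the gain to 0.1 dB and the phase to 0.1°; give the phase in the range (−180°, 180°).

At s = jω = j100:
quadratic: (j100)² + 78·j100 + 10000 = 0 + j7800 → |·| ≈ 7800, ∠ ≈ 90.00°
|G| = 20000 / 7800 ≈ 2.5641
Gain = 20 log₁₀(2.5641) ≈ 8.18 dB
∠G = 0.00° − 90.00° = -90.00°

8.2 dB, -90.0°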